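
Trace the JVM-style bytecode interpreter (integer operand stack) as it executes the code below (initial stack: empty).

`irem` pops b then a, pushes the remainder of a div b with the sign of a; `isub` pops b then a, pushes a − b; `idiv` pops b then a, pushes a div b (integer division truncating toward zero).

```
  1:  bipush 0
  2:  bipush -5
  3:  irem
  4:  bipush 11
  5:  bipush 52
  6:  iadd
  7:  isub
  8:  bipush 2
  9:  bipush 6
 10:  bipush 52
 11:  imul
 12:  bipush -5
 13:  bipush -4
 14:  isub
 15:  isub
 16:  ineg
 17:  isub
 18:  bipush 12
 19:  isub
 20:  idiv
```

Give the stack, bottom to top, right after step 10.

bipush 0  → [0]
bipush -5 → [0, -5]
irem      → [0]
bipush 11 → [0, 11]
bipush 52 → [0, 11, 52]
iadd      → [0, 63]
isub      → [-63]
bipush 2  → [-63, 2]
bipush 6  → [-63, 2, 6]
bipush 52 → [-63, 2, 6, 52]

[-63, 2, 6, 52]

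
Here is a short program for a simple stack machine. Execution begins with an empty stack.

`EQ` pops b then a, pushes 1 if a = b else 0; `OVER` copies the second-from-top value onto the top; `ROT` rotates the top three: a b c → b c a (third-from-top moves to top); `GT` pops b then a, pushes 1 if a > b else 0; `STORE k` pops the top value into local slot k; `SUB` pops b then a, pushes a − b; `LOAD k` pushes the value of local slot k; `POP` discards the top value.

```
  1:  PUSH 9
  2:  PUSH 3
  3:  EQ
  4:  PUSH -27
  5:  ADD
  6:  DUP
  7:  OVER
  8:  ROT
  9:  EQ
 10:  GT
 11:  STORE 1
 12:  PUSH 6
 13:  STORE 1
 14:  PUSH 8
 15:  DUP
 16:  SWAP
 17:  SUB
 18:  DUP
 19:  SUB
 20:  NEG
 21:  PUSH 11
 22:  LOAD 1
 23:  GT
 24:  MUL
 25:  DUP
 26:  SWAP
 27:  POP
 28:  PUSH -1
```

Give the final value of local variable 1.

PUSH 9   -> 9
PUSH 3   -> 9 3
EQ       -> 0
PUSH -27 -> 0 -27
ADD      -> -27
DUP      -> -27 -27
OVER     -> -27 -27 -27
ROT      -> -27 -27 -27
EQ       -> -27 1
GT       -> 0
STORE 1  -> (empty)
PUSH 6   -> 6
STORE 1  -> (empty)
PUSH 8   -> 8
DUP      -> 8 8
SWAP     -> 8 8
SUB      -> 0
DUP      -> 0 0
SUB      -> 0
NEG      -> 0
PUSH 11  -> 0 11
LOAD 1   -> 0 11 6
GT       -> 0 1
MUL      -> 0
DUP      -> 0 0
SWAP     -> 0 0
POP      -> 0
PUSH -1  -> 0 -1

6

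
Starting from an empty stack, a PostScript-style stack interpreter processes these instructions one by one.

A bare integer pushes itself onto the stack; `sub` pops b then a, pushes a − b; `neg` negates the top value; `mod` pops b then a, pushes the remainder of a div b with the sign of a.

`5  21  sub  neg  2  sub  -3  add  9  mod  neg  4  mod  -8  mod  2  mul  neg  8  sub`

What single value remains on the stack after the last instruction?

-4

5    5
21   5 21
sub  -16
neg  16
2    16 2
sub  14
-3   14 -3
add  11
9    11 9
mod  2
neg  -2
4    -2 4
mod  -2
-8   -2 -8
mod  -2
2    -2 2
mul  -4
neg  4
8    4 8
sub  -4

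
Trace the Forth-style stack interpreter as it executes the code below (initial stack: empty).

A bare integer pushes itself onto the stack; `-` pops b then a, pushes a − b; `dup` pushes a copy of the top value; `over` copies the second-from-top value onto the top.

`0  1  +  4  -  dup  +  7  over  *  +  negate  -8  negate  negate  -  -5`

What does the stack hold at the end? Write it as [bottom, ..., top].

0      : 0
1      : 0 1
+      : 1
4      : 1 4
-      : -3
dup    : -3 -3
+      : -6
7      : -6 7
over   : -6 7 -6
*      : -6 -42
+      : -48
negate : 48
-8     : 48 -8
negate : 48 8
negate : 48 -8
-      : 56
-5     : 56 -5

[56, -5]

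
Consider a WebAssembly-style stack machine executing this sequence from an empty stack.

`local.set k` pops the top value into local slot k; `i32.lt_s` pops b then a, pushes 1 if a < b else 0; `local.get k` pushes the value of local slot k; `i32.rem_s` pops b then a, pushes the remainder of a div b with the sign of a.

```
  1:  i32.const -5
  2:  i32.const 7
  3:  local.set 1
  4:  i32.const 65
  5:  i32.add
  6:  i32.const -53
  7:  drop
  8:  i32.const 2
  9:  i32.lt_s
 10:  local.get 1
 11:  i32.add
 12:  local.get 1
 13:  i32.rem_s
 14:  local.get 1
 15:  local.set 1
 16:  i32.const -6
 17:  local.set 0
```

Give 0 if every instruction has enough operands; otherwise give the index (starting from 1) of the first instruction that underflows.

0

i32.const -5  → -5
i32.const 7   → -5 7
local.set 1   → -5
i32.const 65  → -5 65
i32.add       → 60
i32.const -53 → 60 -53
drop          → 60
i32.const 2   → 60 2
i32.lt_s      → 0
local.get 1   → 0 7
i32.add       → 7
local.get 1   → 7 7
i32.rem_s     → 0
local.get 1   → 0 7
local.set 1   → 0
i32.const -6  → 0 -6
local.set 0   → 0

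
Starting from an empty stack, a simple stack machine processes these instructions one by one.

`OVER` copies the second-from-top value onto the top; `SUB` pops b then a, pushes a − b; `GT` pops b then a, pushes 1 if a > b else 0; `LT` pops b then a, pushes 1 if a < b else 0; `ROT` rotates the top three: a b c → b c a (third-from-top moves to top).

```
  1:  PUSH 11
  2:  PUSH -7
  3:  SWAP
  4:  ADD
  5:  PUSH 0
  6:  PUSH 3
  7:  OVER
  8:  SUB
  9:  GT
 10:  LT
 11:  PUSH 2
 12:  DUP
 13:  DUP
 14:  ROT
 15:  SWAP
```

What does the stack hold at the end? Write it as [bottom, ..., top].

[0, 2, 2, 2]

PUSH 11  11
PUSH -7  11 -7
SWAP     -7 11
ADD      4
PUSH 0   4 0
PUSH 3   4 0 3
OVER     4 0 3 0
SUB      4 0 3
GT       4 0
LT       0
PUSH 2   0 2
DUP      0 2 2
DUP      0 2 2 2
ROT      0 2 2 2
SWAP     0 2 2 2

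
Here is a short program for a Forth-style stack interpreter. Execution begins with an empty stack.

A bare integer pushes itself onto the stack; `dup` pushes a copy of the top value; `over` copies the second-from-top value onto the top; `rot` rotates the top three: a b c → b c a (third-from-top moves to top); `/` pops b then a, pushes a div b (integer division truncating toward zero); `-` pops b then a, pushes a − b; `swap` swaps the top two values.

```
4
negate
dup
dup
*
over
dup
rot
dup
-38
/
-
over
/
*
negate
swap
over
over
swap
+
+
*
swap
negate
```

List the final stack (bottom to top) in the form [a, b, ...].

4      : 4
negate : -4
dup    : -4 -4
dup    : -4 -4 -4
*      : -4 16
over   : -4 16 -4
dup    : -4 16 -4 -4
rot    : -4 -4 -4 16
dup    : -4 -4 -4 16 16
-38    : -4 -4 -4 16 16 -38
/      : -4 -4 -4 16 0
-      : -4 -4 -4 16
over   : -4 -4 -4 16 -4
/      : -4 -4 -4 -4
*      : -4 -4 16
negate : -4 -4 -16
swap   : -4 -16 -4
over   : -4 -16 -4 -16
over   : -4 -16 -4 -16 -4
swap   : -4 -16 -4 -4 -16
+      : -4 -16 -4 -20
+      : -4 -16 -24
*      : -4 384
swap   : 384 -4
negate : 384 4

[384, 4]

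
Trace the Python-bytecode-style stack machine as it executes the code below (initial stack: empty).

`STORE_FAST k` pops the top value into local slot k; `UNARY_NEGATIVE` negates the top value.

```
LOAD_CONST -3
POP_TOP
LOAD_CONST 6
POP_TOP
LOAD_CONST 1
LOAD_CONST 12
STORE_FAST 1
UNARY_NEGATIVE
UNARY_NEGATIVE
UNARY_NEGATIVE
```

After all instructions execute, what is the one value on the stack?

LOAD_CONST -3  → -3
POP_TOP        → (empty)
LOAD_CONST 6   → 6
POP_TOP        → (empty)
LOAD_CONST 1   → 1
LOAD_CONST 12  → 1 12
STORE_FAST 1   → 1
UNARY_NEGATIVE → -1
UNARY_NEGATIVE → 1
UNARY_NEGATIVE → -1

-1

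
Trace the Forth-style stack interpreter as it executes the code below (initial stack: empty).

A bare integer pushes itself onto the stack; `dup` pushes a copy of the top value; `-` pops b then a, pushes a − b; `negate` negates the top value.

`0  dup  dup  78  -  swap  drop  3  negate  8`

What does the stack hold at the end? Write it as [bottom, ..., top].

[0, -78, -3, 8]

0      → [0]
dup    → [0, 0]
dup    → [0, 0, 0]
78     → [0, 0, 0, 78]
-      → [0, 0, -78]
swap   → [0, -78, 0]
drop   → [0, -78]
3      → [0, -78, 3]
negate → [0, -78, -3]
8      → [0, -78, -3, 8]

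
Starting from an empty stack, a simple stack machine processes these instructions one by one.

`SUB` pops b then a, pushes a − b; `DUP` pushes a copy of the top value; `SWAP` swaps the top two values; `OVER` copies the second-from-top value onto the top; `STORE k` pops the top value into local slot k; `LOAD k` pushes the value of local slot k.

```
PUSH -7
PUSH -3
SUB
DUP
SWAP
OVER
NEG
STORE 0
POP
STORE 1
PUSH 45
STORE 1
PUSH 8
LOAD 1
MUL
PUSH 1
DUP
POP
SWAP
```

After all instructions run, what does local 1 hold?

45

PUSH -7 -> -7
PUSH -3 -> -7 -3
SUB     -> -4
DUP     -> -4 -4
SWAP    -> -4 -4
OVER    -> -4 -4 -4
NEG     -> -4 -4 4
STORE 0 -> -4 -4
POP     -> -4
STORE 1 -> (empty)
PUSH 45 -> 45
STORE 1 -> (empty)
PUSH 8  -> 8
LOAD 1  -> 8 45
MUL     -> 360
PUSH 1  -> 360 1
DUP     -> 360 1 1
POP     -> 360 1
SWAP    -> 1 360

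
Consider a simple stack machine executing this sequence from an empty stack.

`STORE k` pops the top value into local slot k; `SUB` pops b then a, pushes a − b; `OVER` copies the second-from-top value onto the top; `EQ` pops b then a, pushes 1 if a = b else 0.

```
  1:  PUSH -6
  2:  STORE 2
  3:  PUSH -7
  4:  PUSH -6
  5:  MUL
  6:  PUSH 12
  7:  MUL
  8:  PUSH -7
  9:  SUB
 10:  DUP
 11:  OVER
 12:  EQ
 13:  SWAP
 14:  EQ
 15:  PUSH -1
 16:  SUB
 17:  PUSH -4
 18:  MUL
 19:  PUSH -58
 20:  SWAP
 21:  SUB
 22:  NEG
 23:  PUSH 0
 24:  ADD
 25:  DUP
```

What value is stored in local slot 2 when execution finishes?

-6

PUSH -6  : -6
STORE 2  : (empty)
PUSH -7  : -7
PUSH -6  : -7 -6
MUL      : 42
PUSH 12  : 42 12
MUL      : 504
PUSH -7  : 504 -7
SUB      : 511
DUP      : 511 511
OVER     : 511 511 511
EQ       : 511 1
SWAP     : 1 511
EQ       : 0
PUSH -1  : 0 -1
SUB      : 1
PUSH -4  : 1 -4
MUL      : -4
PUSH -58 : -4 -58
SWAP     : -58 -4
SUB      : -54
NEG      : 54
PUSH 0   : 54 0
ADD      : 54
DUP      : 54 54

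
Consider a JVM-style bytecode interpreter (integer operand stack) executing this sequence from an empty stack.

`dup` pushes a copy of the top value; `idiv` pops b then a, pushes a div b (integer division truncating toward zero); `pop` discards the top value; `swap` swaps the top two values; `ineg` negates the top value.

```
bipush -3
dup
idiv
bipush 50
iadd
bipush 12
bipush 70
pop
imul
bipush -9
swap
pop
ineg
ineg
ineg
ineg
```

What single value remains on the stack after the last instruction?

-9

bipush -3  -3
dup        -3 -3
idiv       1
bipush 50  1 50
iadd       51
bipush 12  51 12
bipush 70  51 12 70
pop        51 12
imul       612
bipush -9  612 -9
swap       -9 612
pop        -9
ineg       9
ineg       -9
ineg       9
ineg       -9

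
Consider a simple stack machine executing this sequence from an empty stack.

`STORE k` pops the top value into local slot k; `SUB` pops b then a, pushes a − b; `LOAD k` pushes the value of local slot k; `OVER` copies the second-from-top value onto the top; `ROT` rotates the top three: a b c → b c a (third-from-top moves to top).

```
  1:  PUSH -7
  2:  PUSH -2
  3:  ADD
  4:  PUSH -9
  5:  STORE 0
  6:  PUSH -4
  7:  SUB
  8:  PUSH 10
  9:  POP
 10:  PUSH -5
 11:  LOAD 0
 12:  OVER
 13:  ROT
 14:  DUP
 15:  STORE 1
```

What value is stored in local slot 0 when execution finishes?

PUSH -7  [-7]
PUSH -2  [-7, -2]
ADD      [-9]
PUSH -9  [-9, -9]
STORE 0  [-9]
PUSH -4  [-9, -4]
SUB      [-5]
PUSH 10  [-5, 10]
POP      [-5]
PUSH -5  [-5, -5]
LOAD 0   [-5, -5, -9]
OVER     [-5, -5, -9, -5]
ROT      [-5, -9, -5, -5]
DUP      [-5, -9, -5, -5, -5]
STORE 1  [-5, -9, -5, -5]

-9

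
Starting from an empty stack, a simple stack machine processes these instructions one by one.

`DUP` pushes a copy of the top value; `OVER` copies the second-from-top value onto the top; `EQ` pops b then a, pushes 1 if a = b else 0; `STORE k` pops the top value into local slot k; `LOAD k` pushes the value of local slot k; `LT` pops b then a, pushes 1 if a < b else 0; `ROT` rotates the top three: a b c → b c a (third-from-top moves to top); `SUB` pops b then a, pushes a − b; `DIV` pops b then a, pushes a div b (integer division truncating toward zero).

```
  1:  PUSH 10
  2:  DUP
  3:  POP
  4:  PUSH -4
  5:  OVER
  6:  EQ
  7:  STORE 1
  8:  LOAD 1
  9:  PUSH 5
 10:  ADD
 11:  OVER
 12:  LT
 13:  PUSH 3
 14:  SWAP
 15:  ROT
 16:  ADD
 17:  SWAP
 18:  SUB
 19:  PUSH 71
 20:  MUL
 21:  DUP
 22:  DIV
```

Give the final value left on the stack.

PUSH 10 : [10]
DUP     : [10, 10]
POP     : [10]
PUSH -4 : [10, -4]
OVER    : [10, -4, 10]
EQ      : [10, 0]
STORE 1 : [10]
LOAD 1  : [10, 0]
PUSH 5  : [10, 0, 5]
ADD     : [10, 5]
OVER    : [10, 5, 10]
LT      : [10, 1]
PUSH 3  : [10, 1, 3]
SWAP    : [10, 3, 1]
ROT     : [3, 1, 10]
ADD     : [3, 11]
SWAP    : [11, 3]
SUB     : [8]
PUSH 71 : [8, 71]
MUL     : [568]
DUP     : [568, 568]
DIV     : [1]

1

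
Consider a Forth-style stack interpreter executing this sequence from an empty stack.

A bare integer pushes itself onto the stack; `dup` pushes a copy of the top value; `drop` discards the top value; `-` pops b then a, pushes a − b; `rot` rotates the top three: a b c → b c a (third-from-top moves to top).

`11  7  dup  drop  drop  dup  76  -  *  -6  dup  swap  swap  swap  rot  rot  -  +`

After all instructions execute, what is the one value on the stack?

-715

11   : [11]
7    : [11, 7]
dup  : [11, 7, 7]
drop : [11, 7]
drop : [11]
dup  : [11, 11]
76   : [11, 11, 76]
-    : [11, -65]
*    : [-715]
-6   : [-715, -6]
dup  : [-715, -6, -6]
swap : [-715, -6, -6]
swap : [-715, -6, -6]
swap : [-715, -6, -6]
rot  : [-6, -6, -715]
rot  : [-6, -715, -6]
-    : [-6, -709]
+    : [-715]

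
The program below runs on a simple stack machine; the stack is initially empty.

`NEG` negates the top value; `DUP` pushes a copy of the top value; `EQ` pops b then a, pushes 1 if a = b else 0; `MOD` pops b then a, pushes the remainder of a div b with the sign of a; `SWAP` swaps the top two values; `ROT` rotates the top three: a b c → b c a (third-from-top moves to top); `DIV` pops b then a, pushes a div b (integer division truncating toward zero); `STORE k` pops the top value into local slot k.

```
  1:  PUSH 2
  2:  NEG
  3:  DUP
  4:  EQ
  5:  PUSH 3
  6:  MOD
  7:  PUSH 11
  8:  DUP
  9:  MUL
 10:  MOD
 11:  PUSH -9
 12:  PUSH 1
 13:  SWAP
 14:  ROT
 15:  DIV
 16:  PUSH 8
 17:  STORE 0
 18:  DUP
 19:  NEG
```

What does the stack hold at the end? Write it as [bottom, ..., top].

[1, -9, 9]

PUSH 2   2
NEG      -2
DUP      -2 -2
EQ       1
PUSH 3   1 3
MOD      1
PUSH 11  1 11
DUP      1 11 11
MUL      1 121
MOD      1
PUSH -9  1 -9
PUSH 1   1 -9 1
SWAP     1 1 -9
ROT      1 -9 1
DIV      1 -9
PUSH 8   1 -9 8
STORE 0  1 -9
DUP      1 -9 -9
NEG      1 -9 9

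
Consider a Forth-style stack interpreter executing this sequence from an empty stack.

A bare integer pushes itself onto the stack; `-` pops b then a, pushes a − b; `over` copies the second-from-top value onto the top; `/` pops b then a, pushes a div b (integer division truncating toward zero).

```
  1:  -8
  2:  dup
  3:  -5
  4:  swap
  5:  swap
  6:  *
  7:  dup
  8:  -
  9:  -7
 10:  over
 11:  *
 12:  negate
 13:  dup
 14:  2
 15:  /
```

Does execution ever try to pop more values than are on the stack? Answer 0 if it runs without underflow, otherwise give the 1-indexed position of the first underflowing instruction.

-8     -> -8
dup    -> -8 -8
-5     -> -8 -8 -5
swap   -> -8 -5 -8
swap   -> -8 -8 -5
*      -> -8 40
dup    -> -8 40 40
-      -> -8 0
-7     -> -8 0 -7
over   -> -8 0 -7 0
*      -> -8 0 0
negate -> -8 0 0
dup    -> -8 0 0 0
2      -> -8 0 0 0 2
/      -> -8 0 0 0

0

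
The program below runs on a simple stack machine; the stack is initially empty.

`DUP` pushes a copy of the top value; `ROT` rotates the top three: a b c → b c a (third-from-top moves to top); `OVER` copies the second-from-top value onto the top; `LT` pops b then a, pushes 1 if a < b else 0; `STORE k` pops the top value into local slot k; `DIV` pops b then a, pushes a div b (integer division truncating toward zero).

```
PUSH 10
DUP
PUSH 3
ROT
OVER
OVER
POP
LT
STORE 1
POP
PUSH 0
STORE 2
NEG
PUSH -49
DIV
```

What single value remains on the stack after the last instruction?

PUSH 10  : 10
DUP      : 10 10
PUSH 3   : 10 10 3
ROT      : 10 3 10
OVER     : 10 3 10 3
OVER     : 10 3 10 3 10
POP      : 10 3 10 3
LT       : 10 3 0
STORE 1  : 10 3
POP      : 10
PUSH 0   : 10 0
STORE 2  : 10
NEG      : -10
PUSH -49 : -10 -49
DIV      : 0

0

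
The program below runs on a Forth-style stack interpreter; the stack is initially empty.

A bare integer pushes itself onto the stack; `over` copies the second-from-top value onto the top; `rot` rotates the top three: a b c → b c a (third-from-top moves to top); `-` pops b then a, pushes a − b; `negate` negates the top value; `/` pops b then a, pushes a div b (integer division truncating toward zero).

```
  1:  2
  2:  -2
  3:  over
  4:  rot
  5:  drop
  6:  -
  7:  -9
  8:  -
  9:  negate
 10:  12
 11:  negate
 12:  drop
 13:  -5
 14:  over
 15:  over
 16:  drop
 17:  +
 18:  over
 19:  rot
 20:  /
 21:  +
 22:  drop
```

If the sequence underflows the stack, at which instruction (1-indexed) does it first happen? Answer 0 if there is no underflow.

2      -> 2
-2     -> 2 -2
over   -> 2 -2 2
rot    -> -2 2 2
drop   -> -2 2
-      -> -4
-9     -> -4 -9
-      -> 5
negate -> -5
12     -> -5 12
negate -> -5 -12
drop   -> -5
-5     -> -5 -5
over   -> -5 -5 -5
over   -> -5 -5 -5 -5
drop   -> -5 -5 -5
+      -> -5 -10
over   -> -5 -10 -5
rot    -> -10 -5 -5
/      -> -10 1
+      -> -9
drop   -> (empty)

0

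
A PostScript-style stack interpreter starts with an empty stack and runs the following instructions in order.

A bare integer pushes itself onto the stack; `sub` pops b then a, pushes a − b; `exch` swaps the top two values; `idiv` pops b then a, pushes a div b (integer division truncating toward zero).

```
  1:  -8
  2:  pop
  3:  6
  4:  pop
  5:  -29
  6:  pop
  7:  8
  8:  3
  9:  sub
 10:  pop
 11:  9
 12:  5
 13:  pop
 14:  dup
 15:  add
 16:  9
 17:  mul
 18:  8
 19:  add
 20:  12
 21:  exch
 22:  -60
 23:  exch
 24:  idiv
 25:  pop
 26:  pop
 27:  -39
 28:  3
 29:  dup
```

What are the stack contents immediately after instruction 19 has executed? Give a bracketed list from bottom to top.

-8   -8
pop  (empty)
6    6
pop  (empty)
-29  -29
pop  (empty)
8    8
3    8 3
sub  5
pop  (empty)
9    9
5    9 5
pop  9
dup  9 9
add  18
9    18 9
mul  162
8    162 8
add  170

[170]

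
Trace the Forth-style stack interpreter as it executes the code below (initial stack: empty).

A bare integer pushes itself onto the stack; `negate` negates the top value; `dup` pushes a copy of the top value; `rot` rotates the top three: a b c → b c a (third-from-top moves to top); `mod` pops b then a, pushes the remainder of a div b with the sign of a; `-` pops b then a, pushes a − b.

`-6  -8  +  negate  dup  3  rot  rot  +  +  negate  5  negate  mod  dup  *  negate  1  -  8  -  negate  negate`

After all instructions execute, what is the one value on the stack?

-10

-6     : -6
-8     : -6 -8
+      : -14
negate : 14
dup    : 14 14
3      : 14 14 3
rot    : 14 3 14
rot    : 3 14 14
+      : 3 28
+      : 31
negate : -31
5      : -31 5
negate : -31 -5
mod    : -1
dup    : -1 -1
*      : 1
negate : -1
1      : -1 1
-      : -2
8      : -2 8
-      : -10
negate : 10
negate : -10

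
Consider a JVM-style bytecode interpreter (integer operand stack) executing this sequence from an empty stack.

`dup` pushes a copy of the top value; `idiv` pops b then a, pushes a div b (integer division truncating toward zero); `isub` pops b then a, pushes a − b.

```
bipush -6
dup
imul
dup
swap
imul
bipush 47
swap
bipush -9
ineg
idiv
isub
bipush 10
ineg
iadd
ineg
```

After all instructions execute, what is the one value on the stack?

107

bipush -6 → [-6]
dup       → [-6, -6]
imul      → [36]
dup       → [36, 36]
swap      → [36, 36]
imul      → [1296]
bipush 47 → [1296, 47]
swap      → [47, 1296]
bipush -9 → [47, 1296, -9]
ineg      → [47, 1296, 9]
idiv      → [47, 144]
isub      → [-97]
bipush 10 → [-97, 10]
ineg      → [-97, -10]
iadd      → [-107]
ineg      → [107]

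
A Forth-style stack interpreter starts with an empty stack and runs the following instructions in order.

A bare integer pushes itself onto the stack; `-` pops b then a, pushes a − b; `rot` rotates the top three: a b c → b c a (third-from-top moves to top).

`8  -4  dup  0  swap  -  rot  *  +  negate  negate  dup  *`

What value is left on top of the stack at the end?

8      : 8
-4     : 8 -4
dup    : 8 -4 -4
0      : 8 -4 -4 0
swap   : 8 -4 0 -4
-      : 8 -4 4
rot    : -4 4 8
*      : -4 32
+      : 28
negate : -28
negate : 28
dup    : 28 28
*      : 784

784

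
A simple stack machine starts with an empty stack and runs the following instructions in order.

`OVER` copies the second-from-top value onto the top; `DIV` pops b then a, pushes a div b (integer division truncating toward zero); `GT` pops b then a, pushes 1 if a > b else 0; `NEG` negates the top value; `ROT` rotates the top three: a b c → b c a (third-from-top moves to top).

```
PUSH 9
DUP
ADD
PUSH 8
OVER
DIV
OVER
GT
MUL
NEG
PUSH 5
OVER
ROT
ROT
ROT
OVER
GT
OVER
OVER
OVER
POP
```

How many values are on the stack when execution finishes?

5

PUSH 9 : [9]
DUP    : [9, 9]
ADD    : [18]
PUSH 8 : [18, 8]
OVER   : [18, 8, 18]
DIV    : [18, 0]
OVER   : [18, 0, 18]
GT     : [18, 0]
MUL    : [0]
NEG    : [0]
PUSH 5 : [0, 5]
OVER   : [0, 5, 0]
ROT    : [5, 0, 0]
ROT    : [0, 0, 5]
ROT    : [0, 5, 0]
OVER   : [0, 5, 0, 5]
GT     : [0, 5, 0]
OVER   : [0, 5, 0, 5]
OVER   : [0, 5, 0, 5, 0]
OVER   : [0, 5, 0, 5, 0, 5]
POP    : [0, 5, 0, 5, 0]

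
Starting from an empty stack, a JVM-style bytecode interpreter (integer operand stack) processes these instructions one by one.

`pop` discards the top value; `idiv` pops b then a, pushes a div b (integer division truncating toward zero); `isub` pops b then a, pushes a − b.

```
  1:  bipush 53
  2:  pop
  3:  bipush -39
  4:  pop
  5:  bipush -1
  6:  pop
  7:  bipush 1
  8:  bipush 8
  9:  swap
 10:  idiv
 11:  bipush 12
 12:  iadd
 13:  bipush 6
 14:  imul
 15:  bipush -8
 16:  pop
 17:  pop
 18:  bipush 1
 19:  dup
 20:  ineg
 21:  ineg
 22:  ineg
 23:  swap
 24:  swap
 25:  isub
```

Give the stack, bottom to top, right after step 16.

bipush 53  -> [53]
pop        -> []
bipush -39 -> [-39]
pop        -> []
bipush -1  -> [-1]
pop        -> []
bipush 1   -> [1]
bipush 8   -> [1, 8]
swap       -> [8, 1]
idiv       -> [8]
bipush 12  -> [8, 12]
iadd       -> [20]
bipush 6   -> [20, 6]
imul       -> [120]
bipush -8  -> [120, -8]
pop        -> [120]

[120]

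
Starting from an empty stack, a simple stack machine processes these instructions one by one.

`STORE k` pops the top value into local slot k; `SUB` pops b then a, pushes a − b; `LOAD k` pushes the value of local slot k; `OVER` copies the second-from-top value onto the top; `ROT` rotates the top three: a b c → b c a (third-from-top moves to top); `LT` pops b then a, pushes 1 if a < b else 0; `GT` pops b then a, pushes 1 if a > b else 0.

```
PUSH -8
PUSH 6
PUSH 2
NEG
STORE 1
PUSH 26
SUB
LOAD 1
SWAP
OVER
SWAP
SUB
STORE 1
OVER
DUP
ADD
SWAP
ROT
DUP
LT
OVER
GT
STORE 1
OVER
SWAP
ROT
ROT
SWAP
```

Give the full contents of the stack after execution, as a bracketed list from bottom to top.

[-2, -16, -16]

PUSH -8  -8
PUSH 6   -8 6
PUSH 2   -8 6 2
NEG      -8 6 -2
STORE 1  -8 6
PUSH 26  -8 6 26
SUB      -8 -20
LOAD 1   -8 -20 -2
SWAP     -8 -2 -20
OVER     -8 -2 -20 -2
SWAP     -8 -2 -2 -20
SUB      -8 -2 18
STORE 1  -8 -2
OVER     -8 -2 -8
DUP      -8 -2 -8 -8
ADD      -8 -2 -16
SWAP     -8 -16 -2
ROT      -16 -2 -8
DUP      -16 -2 -8 -8
LT       -16 -2 0
OVER     -16 -2 0 -2
GT       -16 -2 1
STORE 1  -16 -2
OVER     -16 -2 -16
SWAP     -16 -16 -2
ROT      -16 -2 -16
ROT      -2 -16 -16
SWAP     -2 -16 -16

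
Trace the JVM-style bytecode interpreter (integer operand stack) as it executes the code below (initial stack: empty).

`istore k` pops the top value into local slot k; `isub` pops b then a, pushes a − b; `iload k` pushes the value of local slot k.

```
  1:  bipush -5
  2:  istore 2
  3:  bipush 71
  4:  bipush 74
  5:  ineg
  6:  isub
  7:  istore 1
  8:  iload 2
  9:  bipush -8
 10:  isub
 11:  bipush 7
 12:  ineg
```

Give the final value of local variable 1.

145

bipush -5 → -5
istore 2  → (empty)
bipush 71 → 71
bipush 74 → 71 74
ineg      → 71 -74
isub      → 145
istore 1  → (empty)
iload 2   → -5
bipush -8 → -5 -8
isub      → 3
bipush 7  → 3 7
ineg      → 3 -7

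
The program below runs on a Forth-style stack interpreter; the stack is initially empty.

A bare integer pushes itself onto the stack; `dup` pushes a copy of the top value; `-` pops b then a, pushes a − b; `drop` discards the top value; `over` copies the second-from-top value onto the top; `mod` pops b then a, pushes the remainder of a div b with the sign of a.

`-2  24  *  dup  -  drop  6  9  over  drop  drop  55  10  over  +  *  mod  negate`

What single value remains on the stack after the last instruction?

-6

-2     -> -2
24     -> -2 24
*      -> -48
dup    -> -48 -48
-      -> 0
drop   -> (empty)
6      -> 6
9      -> 6 9
over   -> 6 9 6
drop   -> 6 9
drop   -> 6
55     -> 6 55
10     -> 6 55 10
over   -> 6 55 10 55
+      -> 6 55 65
*      -> 6 3575
mod    -> 6
negate -> -6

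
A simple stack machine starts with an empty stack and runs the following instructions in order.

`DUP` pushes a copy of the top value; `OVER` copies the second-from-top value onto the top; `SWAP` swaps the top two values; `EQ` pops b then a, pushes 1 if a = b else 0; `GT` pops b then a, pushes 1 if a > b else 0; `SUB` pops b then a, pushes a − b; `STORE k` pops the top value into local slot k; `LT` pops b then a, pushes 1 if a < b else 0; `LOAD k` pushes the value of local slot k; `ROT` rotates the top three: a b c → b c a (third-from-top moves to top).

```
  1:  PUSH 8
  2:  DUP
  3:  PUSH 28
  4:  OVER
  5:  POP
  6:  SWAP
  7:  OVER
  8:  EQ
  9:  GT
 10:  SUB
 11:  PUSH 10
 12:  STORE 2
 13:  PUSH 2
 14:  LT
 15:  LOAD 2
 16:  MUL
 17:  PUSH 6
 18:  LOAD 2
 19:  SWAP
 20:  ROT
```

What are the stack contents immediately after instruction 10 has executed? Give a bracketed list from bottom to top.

PUSH 8  -> 8
DUP     -> 8 8
PUSH 28 -> 8 8 28
OVER    -> 8 8 28 8
POP     -> 8 8 28
SWAP    -> 8 28 8
OVER    -> 8 28 8 28
EQ      -> 8 28 0
GT      -> 8 1
SUB     -> 7

[7]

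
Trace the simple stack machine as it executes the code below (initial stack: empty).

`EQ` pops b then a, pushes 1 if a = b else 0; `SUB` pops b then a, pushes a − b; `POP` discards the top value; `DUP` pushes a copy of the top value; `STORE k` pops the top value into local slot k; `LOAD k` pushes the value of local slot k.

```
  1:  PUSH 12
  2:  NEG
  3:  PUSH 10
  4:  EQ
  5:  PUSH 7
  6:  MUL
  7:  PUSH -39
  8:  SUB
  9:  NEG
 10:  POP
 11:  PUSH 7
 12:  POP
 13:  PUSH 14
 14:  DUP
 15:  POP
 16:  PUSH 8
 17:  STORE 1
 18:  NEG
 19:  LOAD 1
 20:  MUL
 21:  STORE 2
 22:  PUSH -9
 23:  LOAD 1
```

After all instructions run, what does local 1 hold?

8

PUSH 12   [12]
NEG       [-12]
PUSH 10   [-12, 10]
EQ        [0]
PUSH 7    [0, 7]
MUL       [0]
PUSH -39  [0, -39]
SUB       [39]
NEG       [-39]
POP       []
PUSH 7    [7]
POP       []
PUSH 14   [14]
DUP       [14, 14]
POP       [14]
PUSH 8    [14, 8]
STORE 1   [14]
NEG       [-14]
LOAD 1    [-14, 8]
MUL       [-112]
STORE 2   []
PUSH -9   [-9]
LOAD 1    [-9, 8]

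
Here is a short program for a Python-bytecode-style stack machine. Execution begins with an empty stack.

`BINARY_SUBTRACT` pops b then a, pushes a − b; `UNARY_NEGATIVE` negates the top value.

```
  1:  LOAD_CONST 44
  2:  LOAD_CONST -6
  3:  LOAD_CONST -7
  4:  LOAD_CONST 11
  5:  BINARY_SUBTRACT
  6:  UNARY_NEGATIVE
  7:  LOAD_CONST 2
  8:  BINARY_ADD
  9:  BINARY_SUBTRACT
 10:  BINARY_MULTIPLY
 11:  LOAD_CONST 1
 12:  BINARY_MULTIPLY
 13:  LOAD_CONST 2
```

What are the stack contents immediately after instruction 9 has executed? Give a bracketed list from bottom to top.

LOAD_CONST 44    [44]
LOAD_CONST -6    [44, -6]
LOAD_CONST -7    [44, -6, -7]
LOAD_CONST 11    [44, -6, -7, 11]
BINARY_SUBTRACT  [44, -6, -18]
UNARY_NEGATIVE   [44, -6, 18]
LOAD_CONST 2     [44, -6, 18, 2]
BINARY_ADD       [44, -6, 20]
BINARY_SUBTRACT  [44, -26]

[44, -26]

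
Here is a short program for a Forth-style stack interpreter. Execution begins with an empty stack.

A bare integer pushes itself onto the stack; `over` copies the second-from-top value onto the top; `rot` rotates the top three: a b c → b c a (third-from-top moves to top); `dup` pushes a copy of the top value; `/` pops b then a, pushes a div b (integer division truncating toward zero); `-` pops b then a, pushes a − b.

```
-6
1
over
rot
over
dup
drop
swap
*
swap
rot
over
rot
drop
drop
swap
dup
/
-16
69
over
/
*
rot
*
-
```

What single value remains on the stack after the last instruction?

-63

-6   → [-6]
1    → [-6, 1]
over → [-6, 1, -6]
rot  → [1, -6, -6]
over → [1, -6, -6, -6]
dup  → [1, -6, -6, -6, -6]
drop → [1, -6, -6, -6]
swap → [1, -6, -6, -6]
*    → [1, -6, 36]
swap → [1, 36, -6]
rot  → [36, -6, 1]
over → [36, -6, 1, -6]
rot  → [36, 1, -6, -6]
drop → [36, 1, -6]
drop → [36, 1]
swap → [1, 36]
dup  → [1, 36, 36]
/    → [1, 1]
-16  → [1, 1, -16]
69   → [1, 1, -16, 69]
over → [1, 1, -16, 69, -16]
/    → [1, 1, -16, -4]
*    → [1, 1, 64]
rot  → [1, 64, 1]
*    → [1, 64]
-    → [-63]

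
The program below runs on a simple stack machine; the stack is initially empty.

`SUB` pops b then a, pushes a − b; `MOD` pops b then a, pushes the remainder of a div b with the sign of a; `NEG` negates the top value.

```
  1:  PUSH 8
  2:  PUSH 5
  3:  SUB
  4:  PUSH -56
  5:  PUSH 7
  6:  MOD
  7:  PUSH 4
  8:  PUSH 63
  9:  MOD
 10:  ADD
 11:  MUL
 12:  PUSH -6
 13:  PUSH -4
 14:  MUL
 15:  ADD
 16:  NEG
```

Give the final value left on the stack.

-36

PUSH 8    8
PUSH 5    8 5
SUB       3
PUSH -56  3 -56
PUSH 7    3 -56 7
MOD       3 0
PUSH 4    3 0 4
PUSH 63   3 0 4 63
MOD       3 0 4
ADD       3 4
MUL       12
PUSH -6   12 -6
PUSH -4   12 -6 -4
MUL       12 24
ADD       36
NEG       -36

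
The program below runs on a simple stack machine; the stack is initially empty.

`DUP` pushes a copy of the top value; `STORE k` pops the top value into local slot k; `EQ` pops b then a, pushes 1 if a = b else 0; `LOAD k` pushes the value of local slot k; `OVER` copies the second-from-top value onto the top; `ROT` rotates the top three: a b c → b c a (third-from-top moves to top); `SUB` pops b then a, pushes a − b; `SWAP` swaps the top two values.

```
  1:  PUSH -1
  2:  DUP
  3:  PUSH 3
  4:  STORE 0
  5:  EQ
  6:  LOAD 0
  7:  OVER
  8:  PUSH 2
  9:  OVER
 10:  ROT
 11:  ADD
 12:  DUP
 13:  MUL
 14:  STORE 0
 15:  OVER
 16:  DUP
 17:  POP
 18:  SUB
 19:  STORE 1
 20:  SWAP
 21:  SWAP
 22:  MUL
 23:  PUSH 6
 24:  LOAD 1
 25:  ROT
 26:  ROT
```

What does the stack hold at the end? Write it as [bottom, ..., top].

PUSH -1  -1
DUP      -1 -1
PUSH 3   -1 -1 3
STORE 0  -1 -1
EQ       1
LOAD 0   1 3
OVER     1 3 1
PUSH 2   1 3 1 2
OVER     1 3 1 2 1
ROT      1 3 2 1 1
ADD      1 3 2 2
DUP      1 3 2 2 2
MUL      1 3 2 4
STORE 0  1 3 2
OVER     1 3 2 3
DUP      1 3 2 3 3
POP      1 3 2 3
SUB      1 3 -1
STORE 1  1 3
SWAP     3 1
SWAP     1 3
MUL      3
PUSH 6   3 6
LOAD 1   3 6 -1
ROT      6 -1 3
ROT      -1 3 6

[-1, 3, 6]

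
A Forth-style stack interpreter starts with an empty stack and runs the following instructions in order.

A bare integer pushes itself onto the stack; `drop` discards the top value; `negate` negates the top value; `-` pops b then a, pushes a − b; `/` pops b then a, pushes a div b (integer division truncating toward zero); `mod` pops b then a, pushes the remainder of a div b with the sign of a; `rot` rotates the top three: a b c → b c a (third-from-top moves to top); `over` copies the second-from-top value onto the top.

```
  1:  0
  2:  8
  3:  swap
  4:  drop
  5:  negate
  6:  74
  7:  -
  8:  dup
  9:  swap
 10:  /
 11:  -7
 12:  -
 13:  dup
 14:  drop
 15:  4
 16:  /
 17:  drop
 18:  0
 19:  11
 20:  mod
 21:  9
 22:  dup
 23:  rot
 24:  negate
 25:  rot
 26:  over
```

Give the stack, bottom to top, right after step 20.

0      → [0]
8      → [0, 8]
swap   → [8, 0]
drop   → [8]
negate → [-8]
74     → [-8, 74]
-      → [-82]
dup    → [-82, -82]
swap   → [-82, -82]
/      → [1]
-7     → [1, -7]
-      → [8]
dup    → [8, 8]
drop   → [8]
4      → [8, 4]
/      → [2]
drop   → []
0      → [0]
11     → [0, 11]
mod    → [0]

[0]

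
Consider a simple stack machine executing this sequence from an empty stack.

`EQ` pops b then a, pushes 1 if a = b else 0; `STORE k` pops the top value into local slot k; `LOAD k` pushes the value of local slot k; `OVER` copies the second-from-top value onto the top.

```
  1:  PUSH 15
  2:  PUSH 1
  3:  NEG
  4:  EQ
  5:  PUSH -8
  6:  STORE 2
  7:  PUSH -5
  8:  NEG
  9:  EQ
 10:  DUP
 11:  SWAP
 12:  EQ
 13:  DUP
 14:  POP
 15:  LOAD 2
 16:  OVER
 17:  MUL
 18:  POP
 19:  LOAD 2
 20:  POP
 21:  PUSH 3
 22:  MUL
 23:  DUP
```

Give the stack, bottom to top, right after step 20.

[1]

PUSH 15 → [15]
PUSH 1  → [15, 1]
NEG     → [15, -1]
EQ      → [0]
PUSH -8 → [0, -8]
STORE 2 → [0]
PUSH -5 → [0, -5]
NEG     → [0, 5]
EQ      → [0]
DUP     → [0, 0]
SWAP    → [0, 0]
EQ      → [1]
DUP     → [1, 1]
POP     → [1]
LOAD 2  → [1, -8]
OVER    → [1, -8, 1]
MUL     → [1, -8]
POP     → [1]
LOAD 2  → [1, -8]
POP     → [1]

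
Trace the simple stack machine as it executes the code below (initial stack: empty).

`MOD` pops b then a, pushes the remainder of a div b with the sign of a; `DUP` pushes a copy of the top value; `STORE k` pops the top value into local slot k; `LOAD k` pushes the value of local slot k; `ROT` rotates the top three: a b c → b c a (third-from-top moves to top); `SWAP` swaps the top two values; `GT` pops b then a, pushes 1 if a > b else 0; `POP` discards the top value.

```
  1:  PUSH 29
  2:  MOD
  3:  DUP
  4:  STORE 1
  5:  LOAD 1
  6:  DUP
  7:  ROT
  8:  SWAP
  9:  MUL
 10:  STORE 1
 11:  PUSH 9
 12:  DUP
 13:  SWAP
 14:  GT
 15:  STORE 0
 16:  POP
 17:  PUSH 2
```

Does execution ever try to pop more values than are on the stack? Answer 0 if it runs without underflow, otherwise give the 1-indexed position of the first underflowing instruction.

PUSH 29 → [29]
MOD  — needs 2 operands, stack has 1 → underflow

2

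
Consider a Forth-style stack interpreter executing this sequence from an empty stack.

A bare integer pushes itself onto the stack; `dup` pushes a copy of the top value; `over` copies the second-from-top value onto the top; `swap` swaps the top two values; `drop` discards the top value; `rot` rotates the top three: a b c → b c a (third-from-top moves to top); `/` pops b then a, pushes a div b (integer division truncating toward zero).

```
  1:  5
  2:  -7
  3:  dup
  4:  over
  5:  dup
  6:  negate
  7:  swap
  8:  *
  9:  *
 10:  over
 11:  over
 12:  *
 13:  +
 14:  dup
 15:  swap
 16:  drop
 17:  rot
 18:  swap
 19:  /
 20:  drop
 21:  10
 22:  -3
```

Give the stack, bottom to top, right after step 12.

[5, -7, 343, -2401]

5      : [5]
-7     : [5, -7]
dup    : [5, -7, -7]
over   : [5, -7, -7, -7]
dup    : [5, -7, -7, -7, -7]
negate : [5, -7, -7, -7, 7]
swap   : [5, -7, -7, 7, -7]
*      : [5, -7, -7, -49]
*      : [5, -7, 343]
over   : [5, -7, 343, -7]
over   : [5, -7, 343, -7, 343]
*      : [5, -7, 343, -2401]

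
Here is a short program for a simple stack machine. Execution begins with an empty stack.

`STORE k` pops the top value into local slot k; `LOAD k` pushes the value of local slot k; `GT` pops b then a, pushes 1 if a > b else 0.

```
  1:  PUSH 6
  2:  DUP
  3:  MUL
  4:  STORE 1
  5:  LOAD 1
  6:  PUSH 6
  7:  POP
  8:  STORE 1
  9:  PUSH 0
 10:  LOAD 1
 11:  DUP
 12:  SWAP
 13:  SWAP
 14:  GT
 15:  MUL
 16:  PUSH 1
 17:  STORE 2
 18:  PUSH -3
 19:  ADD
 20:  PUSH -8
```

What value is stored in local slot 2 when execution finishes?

1

PUSH 6  : [6]
DUP     : [6, 6]
MUL     : [36]
STORE 1 : []
LOAD 1  : [36]
PUSH 6  : [36, 6]
POP     : [36]
STORE 1 : []
PUSH 0  : [0]
LOAD 1  : [0, 36]
DUP     : [0, 36, 36]
SWAP    : [0, 36, 36]
SWAP    : [0, 36, 36]
GT      : [0, 0]
MUL     : [0]
PUSH 1  : [0, 1]
STORE 2 : [0]
PUSH -3 : [0, -3]
ADD     : [-3]
PUSH -8 : [-3, -8]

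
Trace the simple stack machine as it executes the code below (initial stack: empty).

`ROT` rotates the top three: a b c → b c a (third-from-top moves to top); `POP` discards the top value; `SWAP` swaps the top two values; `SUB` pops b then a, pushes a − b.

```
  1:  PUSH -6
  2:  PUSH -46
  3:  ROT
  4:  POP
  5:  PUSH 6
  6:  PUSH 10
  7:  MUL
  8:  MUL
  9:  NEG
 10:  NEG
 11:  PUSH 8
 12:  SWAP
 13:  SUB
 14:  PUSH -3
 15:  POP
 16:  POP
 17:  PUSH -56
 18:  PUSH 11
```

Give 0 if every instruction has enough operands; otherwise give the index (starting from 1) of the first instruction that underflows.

3

PUSH -6  : -6
PUSH -46 : -6 -46
ROT  — needs 3 operands, stack has 2 → underflow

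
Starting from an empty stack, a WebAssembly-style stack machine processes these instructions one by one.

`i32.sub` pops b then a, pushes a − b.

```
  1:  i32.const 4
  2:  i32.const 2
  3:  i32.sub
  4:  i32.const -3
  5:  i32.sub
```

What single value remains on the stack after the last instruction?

5

i32.const 4  : 4
i32.const 2  : 4 2
i32.sub      : 2
i32.const -3 : 2 -3
i32.sub      : 5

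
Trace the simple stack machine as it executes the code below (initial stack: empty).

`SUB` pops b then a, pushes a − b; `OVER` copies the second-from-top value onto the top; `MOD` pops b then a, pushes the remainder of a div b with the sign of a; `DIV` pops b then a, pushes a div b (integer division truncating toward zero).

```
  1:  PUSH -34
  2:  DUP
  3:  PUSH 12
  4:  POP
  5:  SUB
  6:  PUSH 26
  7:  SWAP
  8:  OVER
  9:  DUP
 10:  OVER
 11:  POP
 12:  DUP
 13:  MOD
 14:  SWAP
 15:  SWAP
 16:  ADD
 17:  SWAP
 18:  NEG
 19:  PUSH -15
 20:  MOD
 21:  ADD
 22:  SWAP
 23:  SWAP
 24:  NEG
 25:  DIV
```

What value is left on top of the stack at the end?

PUSH -34 → -34
DUP      → -34 -34
PUSH 12  → -34 -34 12
POP      → -34 -34
SUB      → 0
PUSH 26  → 0 26
SWAP     → 26 0
OVER     → 26 0 26
DUP      → 26 0 26 26
OVER     → 26 0 26 26 26
POP      → 26 0 26 26
DUP      → 26 0 26 26 26
MOD      → 26 0 26 0
SWAP     → 26 0 0 26
SWAP     → 26 0 26 0
ADD      → 26 0 26
SWAP     → 26 26 0
NEG      → 26 26 0
PUSH -15 → 26 26 0 -15
MOD      → 26 26 0
ADD      → 26 26
SWAP     → 26 26
SWAP     → 26 26
NEG      → 26 -26
DIV      → -1

-1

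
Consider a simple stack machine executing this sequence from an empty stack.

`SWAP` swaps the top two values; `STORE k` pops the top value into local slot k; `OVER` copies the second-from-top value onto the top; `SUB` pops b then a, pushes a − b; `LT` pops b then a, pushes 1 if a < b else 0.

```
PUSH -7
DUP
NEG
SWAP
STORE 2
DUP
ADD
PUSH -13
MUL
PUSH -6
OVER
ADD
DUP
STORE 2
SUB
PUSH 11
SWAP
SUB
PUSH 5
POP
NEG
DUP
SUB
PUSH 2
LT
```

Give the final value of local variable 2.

-188

PUSH -7  : -7
DUP      : -7 -7
NEG      : -7 7
SWAP     : 7 -7
STORE 2  : 7
DUP      : 7 7
ADD      : 14
PUSH -13 : 14 -13
MUL      : -182
PUSH -6  : -182 -6
OVER     : -182 -6 -182
ADD      : -182 -188
DUP      : -182 -188 -188
STORE 2  : -182 -188
SUB      : 6
PUSH 11  : 6 11
SWAP     : 11 6
SUB      : 5
PUSH 5   : 5 5
POP      : 5
NEG      : -5
DUP      : -5 -5
SUB      : 0
PUSH 2   : 0 2
LT       : 1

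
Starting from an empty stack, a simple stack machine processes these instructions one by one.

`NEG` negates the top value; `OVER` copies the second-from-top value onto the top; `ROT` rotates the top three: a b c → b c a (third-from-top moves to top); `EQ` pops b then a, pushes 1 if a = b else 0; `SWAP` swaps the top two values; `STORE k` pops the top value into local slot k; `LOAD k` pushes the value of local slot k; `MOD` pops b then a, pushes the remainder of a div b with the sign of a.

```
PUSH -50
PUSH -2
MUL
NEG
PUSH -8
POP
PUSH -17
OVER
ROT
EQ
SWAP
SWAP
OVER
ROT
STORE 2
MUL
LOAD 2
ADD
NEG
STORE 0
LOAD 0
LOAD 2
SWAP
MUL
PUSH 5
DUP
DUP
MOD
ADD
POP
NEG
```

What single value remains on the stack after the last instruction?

PUSH -50 : -50
PUSH -2  : -50 -2
MUL      : 100
NEG      : -100
PUSH -8  : -100 -8
POP      : -100
PUSH -17 : -100 -17
OVER     : -100 -17 -100
ROT      : -17 -100 -100
EQ       : -17 1
SWAP     : 1 -17
SWAP     : -17 1
OVER     : -17 1 -17
ROT      : 1 -17 -17
STORE 2  : 1 -17
MUL      : -17
LOAD 2   : -17 -17
ADD      : -34
NEG      : 34
STORE 0  : (empty)
LOAD 0   : 34
LOAD 2   : 34 -17
SWAP     : -17 34
MUL      : -578
PUSH 5   : -578 5
DUP      : -578 5 5
DUP      : -578 5 5 5
MOD      : -578 5 0
ADD      : -578 5
POP      : -578
NEG      : 578

578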